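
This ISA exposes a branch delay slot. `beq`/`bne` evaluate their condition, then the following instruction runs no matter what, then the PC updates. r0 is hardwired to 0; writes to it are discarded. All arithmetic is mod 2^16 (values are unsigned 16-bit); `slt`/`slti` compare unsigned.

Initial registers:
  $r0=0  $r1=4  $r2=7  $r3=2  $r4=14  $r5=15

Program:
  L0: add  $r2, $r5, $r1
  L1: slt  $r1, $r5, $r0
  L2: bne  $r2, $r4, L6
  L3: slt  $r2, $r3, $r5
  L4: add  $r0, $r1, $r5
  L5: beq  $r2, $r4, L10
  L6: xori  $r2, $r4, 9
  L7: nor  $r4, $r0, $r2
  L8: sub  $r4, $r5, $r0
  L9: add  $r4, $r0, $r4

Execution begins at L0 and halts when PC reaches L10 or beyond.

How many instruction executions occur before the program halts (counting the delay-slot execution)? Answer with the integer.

PC=0  add  $r2, $r5, $r1     | $r0=0 $r1=4 $r2=19 $r3=2 $r4=14 $r5=15
PC=1  slt  $r1, $r5, $r0     | $r0=0 $r1=0 $r2=19 $r3=2 $r4=14 $r5=15
PC=2  bne  $r2, $r4, L6      | $r0=0 $r1=0 $r2=19 $r3=2 $r4=14 $r5=15  [TAKEN]
PC=3  slt  $r2, $r3, $r5     | $r0=0 $r1=0 $r2=1 $r3=2 $r4=14 $r5=15
PC=6  xori  $r2, $r4, 9      | $r0=0 $r1=0 $r2=7 $r3=2 $r4=14 $r5=15
PC=7  nor  $r4, $r0, $r2     | $r0=0 $r1=0 $r2=7 $r3=2 $r4=65528 $r5=15
PC=8  sub  $r4, $r5, $r0     | $r0=0 $r1=0 $r2=7 $r3=2 $r4=15 $r5=15
PC=9  add  $r4, $r0, $r4     | $r0=0 $r1=0 $r2=7 $r3=2 $r4=15 $r5=15

8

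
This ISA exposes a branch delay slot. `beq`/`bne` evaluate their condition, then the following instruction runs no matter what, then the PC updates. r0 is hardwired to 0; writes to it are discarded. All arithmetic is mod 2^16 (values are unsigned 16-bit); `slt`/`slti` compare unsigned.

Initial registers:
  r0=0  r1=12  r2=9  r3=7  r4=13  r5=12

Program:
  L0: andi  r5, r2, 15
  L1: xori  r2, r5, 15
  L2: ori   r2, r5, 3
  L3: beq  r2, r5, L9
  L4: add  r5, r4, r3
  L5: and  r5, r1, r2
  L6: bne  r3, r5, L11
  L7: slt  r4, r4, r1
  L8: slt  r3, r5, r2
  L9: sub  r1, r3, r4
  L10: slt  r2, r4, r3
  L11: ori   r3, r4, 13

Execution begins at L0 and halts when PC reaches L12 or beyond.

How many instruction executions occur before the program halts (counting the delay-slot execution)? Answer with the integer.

9

[0] andi  r5, r2, 15  →  {r0:0, r1:12, r2:9, r3:7, r4:13, r5:9}
[1] xori  r2, r5, 15  →  {r0:0, r1:12, r2:6, r3:7, r4:13, r5:9}
[2] ori   r2, r5, 3  →  {r0:0, r1:12, r2:11, r3:7, r4:13, r5:9}
[3] beq  r2, r5, L9  →  {r0:0, r1:12, r2:11, r3:7, r4:13, r5:9}  ⟨branch fallthrough⟩
[4] add  r5, r4, r3  →  {r0:0, r1:12, r2:11, r3:7, r4:13, r5:20}
[5] and  r5, r1, r2  →  {r0:0, r1:12, r2:11, r3:7, r4:13, r5:8}
[6] bne  r3, r5, L11  →  {r0:0, r1:12, r2:11, r3:7, r4:13, r5:8}  ⟨branch taken⟩
[7] slt  r4, r4, r1  →  {r0:0, r1:12, r2:11, r3:7, r4:0, r5:8}
[11] ori   r3, r4, 13  →  {r0:0, r1:12, r2:11, r3:13, r4:0, r5:8}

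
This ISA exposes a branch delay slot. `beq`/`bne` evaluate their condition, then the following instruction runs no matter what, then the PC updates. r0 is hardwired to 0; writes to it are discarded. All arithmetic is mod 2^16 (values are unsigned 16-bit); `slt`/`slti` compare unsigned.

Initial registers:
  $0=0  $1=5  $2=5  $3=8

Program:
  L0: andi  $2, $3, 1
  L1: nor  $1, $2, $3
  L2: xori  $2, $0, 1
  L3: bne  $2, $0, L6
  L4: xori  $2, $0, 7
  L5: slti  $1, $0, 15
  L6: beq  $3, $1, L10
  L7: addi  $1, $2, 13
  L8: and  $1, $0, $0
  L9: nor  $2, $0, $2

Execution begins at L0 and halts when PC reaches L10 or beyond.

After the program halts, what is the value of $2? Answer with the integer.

65528

PC=0  andi  $2, $3, 1        | $0=0 $1=5 $2=0 $3=8
PC=1  nor  $1, $2, $3        | $0=0 $1=65527 $2=0 $3=8
PC=2  xori  $2, $0, 1        | $0=0 $1=65527 $2=1 $3=8
PC=3  bne  $2, $0, L6        | $0=0 $1=65527 $2=1 $3=8  [TAKEN]
PC=4  xori  $2, $0, 7        | $0=0 $1=65527 $2=7 $3=8
PC=6  beq  $3, $1, L10       | $0=0 $1=65527 $2=7 $3=8  [not taken]
PC=7  addi  $1, $2, 13       | $0=0 $1=20 $2=7 $3=8
PC=8  and  $1, $0, $0        | $0=0 $1=0 $2=7 $3=8
PC=9  nor  $2, $0, $2        | $0=0 $1=0 $2=65528 $3=8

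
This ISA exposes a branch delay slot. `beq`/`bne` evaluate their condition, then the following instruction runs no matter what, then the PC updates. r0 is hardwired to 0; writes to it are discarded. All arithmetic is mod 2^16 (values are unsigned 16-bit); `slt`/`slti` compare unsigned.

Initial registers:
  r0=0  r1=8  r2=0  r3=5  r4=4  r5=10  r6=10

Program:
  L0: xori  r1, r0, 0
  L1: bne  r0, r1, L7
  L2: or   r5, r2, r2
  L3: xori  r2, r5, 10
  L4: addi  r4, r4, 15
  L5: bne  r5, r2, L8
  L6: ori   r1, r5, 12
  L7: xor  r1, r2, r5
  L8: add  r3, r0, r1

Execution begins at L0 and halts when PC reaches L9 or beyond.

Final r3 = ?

  step pc=0: xori  r1, r0, 0  regs=(0,0,0,5,4,10,10)
  step pc=1: bne  r0, r1, L7  cond=F  regs=(0,0,0,5,4,10,10)
  step pc=2: or   r5, r2, r2  regs=(0,0,0,5,4,0,10)
  step pc=3: xori  r2, r5, 10  regs=(0,0,10,5,4,0,10)
  step pc=4: addi  r4, r4, 15  regs=(0,0,10,5,19,0,10)
  step pc=5: bne  r5, r2, L8  cond=T  regs=(0,0,10,5,19,0,10)
  step pc=6: ori   r1, r5, 12  regs=(0,12,10,5,19,0,10)
  step pc=8: add  r3, r0, r1  regs=(0,12,10,12,19,0,10)

12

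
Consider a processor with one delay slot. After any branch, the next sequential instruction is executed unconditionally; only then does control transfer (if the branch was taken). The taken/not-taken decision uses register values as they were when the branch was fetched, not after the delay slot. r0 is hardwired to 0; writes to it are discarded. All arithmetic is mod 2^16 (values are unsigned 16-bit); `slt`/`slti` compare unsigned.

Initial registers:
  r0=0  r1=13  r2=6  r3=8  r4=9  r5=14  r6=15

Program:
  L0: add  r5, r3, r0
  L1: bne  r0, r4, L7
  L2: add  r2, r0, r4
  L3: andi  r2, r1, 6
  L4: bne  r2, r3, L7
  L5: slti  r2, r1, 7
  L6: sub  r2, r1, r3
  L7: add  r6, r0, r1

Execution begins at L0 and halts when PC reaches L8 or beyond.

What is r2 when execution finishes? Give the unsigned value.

  step pc=0: add  r5, r3, r0  regs=(0,13,6,8,9,8,15)
  step pc=1: bne  r0, r4, L7  cond=T  regs=(0,13,6,8,9,8,15)
  step pc=2: add  r2, r0, r4  regs=(0,13,9,8,9,8,15)
  step pc=7: add  r6, r0, r1  regs=(0,13,9,8,9,8,13)

9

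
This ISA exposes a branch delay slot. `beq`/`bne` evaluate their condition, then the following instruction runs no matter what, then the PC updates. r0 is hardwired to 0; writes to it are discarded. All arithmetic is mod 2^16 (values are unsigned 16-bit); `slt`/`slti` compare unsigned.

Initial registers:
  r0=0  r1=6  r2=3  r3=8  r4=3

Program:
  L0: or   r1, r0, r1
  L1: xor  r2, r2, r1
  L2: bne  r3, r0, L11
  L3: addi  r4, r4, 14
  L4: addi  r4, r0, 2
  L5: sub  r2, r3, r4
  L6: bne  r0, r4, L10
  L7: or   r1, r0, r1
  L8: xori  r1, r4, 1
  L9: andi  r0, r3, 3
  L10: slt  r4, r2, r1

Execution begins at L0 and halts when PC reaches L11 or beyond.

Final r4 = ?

17

  step pc=0: or   r1, r0, r1  regs=(0,6,3,8,3)
  step pc=1: xor  r2, r2, r1  regs=(0,6,5,8,3)
  step pc=2: bne  r3, r0, L11  cond=T  regs=(0,6,5,8,3)
  step pc=3: addi  r4, r4, 14  regs=(0,6,5,8,17)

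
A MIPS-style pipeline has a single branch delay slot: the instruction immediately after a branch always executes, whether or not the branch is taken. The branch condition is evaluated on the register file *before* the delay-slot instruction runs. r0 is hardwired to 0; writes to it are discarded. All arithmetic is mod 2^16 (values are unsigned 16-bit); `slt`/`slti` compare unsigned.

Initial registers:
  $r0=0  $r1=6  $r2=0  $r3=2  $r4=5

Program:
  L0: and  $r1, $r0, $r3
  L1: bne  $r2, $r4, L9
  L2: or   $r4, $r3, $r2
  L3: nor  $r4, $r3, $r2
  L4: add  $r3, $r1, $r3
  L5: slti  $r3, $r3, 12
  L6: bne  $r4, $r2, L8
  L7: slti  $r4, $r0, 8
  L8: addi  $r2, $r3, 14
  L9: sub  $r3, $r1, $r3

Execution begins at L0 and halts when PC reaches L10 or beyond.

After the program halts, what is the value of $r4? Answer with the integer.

  step pc=0: and  $r1, $r0, $r3  regs=(0,0,0,2,5)
  step pc=1: bne  $r2, $r4, L9  cond=T  regs=(0,0,0,2,5)
  step pc=2: or   $r4, $r3, $r2  regs=(0,0,0,2,2)
  step pc=9: sub  $r3, $r1, $r3  regs=(0,0,0,65534,2)

2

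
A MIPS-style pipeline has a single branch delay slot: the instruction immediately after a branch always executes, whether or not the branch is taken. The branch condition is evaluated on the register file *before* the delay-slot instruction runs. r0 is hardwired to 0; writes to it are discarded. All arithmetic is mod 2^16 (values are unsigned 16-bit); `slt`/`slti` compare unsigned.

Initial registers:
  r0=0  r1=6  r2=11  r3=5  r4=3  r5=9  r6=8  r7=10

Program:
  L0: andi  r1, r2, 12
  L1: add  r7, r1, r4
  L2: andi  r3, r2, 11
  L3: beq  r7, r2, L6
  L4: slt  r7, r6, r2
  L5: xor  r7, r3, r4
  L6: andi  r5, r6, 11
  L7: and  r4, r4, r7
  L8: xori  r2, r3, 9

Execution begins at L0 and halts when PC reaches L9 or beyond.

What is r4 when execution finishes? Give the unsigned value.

  step pc=0: andi  r1, r2, 12  regs=(0,8,11,5,3,9,8,10)
  step pc=1: add  r7, r1, r4  regs=(0,8,11,5,3,9,8,11)
  step pc=2: andi  r3, r2, 11  regs=(0,8,11,11,3,9,8,11)
  step pc=3: beq  r7, r2, L6  cond=T  regs=(0,8,11,11,3,9,8,11)
  step pc=4: slt  r7, r6, r2  regs=(0,8,11,11,3,9,8,1)
  step pc=6: andi  r5, r6, 11  regs=(0,8,11,11,3,8,8,1)
  step pc=7: and  r4, r4, r7  regs=(0,8,11,11,1,8,8,1)
  step pc=8: xori  r2, r3, 9  regs=(0,8,2,11,1,8,8,1)

1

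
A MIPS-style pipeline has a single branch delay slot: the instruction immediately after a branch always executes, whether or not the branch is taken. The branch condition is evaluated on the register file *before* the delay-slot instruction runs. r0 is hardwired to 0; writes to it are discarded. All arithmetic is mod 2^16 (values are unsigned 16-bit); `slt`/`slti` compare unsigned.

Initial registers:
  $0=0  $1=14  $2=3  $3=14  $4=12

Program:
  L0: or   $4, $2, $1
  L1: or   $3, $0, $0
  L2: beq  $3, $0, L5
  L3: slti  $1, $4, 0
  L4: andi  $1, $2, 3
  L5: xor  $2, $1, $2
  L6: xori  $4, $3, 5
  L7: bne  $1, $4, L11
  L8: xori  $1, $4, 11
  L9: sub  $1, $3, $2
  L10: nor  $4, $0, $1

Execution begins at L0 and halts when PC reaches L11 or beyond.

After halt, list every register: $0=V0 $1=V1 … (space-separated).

  step pc=0: or   $4, $2, $1  regs=(0,14,3,14,15)
  step pc=1: or   $3, $0, $0  regs=(0,14,3,0,15)
  step pc=2: beq  $3, $0, L5  cond=T  regs=(0,14,3,0,15)
  step pc=3: slti  $1, $4, 0  regs=(0,0,3,0,15)
  step pc=5: xor  $2, $1, $2  regs=(0,0,3,0,15)
  step pc=6: xori  $4, $3, 5  regs=(0,0,3,0,5)
  step pc=7: bne  $1, $4, L11  cond=T  regs=(0,0,3,0,5)
  step pc=8: xori  $1, $4, 11  regs=(0,14,3,0,5)

$0=0 $1=14 $2=3 $3=0 $4=5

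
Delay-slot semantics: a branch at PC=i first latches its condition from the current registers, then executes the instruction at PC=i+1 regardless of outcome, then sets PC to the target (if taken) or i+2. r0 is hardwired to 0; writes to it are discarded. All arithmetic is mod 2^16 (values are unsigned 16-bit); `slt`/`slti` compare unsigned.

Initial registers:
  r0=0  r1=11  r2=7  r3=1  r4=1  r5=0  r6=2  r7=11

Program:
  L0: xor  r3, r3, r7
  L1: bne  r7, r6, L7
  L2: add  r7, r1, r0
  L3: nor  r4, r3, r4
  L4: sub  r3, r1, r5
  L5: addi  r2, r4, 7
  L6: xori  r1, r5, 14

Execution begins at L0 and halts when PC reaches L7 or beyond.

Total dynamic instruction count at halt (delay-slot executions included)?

3

[0] xor  r3, r3, r7  →  {r0:0, r1:11, r2:7, r3:10, r4:1, r5:0, r6:2, r7:11}
[1] bne  r7, r6, L7  →  {r0:0, r1:11, r2:7, r3:10, r4:1, r5:0, r6:2, r7:11}  ⟨branch taken⟩
[2] add  r7, r1, r0  →  {r0:0, r1:11, r2:7, r3:10, r4:1, r5:0, r6:2, r7:11}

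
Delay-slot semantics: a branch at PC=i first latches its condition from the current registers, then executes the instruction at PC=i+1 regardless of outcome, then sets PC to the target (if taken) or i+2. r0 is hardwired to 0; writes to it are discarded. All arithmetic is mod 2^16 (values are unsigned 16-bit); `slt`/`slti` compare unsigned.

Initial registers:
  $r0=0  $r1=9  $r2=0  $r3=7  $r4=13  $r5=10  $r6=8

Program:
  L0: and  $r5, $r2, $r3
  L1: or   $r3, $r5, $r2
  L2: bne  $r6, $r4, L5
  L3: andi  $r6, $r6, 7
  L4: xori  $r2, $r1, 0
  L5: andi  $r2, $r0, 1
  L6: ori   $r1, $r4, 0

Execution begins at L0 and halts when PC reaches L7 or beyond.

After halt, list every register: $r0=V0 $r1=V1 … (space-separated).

#0 and  $r5, $r2, $r3 ; 0/9/0/7/13/0/8
#1 or   $r3, $r5, $r2 ; 0/9/0/0/13/0/8
#2 bne  $r6, $r4, L5 ; 0/9/0/0/13/0/8 ; →target
#3 andi  $r6, $r6, 7 ; 0/9/0/0/13/0/0
#5 andi  $r2, $r0, 1 ; 0/9/0/0/13/0/0
#6 ori   $r1, $r4, 0 ; 0/13/0/0/13/0/0

$r0=0 $r1=13 $r2=0 $r3=0 $r4=13 $r5=0 $r6=0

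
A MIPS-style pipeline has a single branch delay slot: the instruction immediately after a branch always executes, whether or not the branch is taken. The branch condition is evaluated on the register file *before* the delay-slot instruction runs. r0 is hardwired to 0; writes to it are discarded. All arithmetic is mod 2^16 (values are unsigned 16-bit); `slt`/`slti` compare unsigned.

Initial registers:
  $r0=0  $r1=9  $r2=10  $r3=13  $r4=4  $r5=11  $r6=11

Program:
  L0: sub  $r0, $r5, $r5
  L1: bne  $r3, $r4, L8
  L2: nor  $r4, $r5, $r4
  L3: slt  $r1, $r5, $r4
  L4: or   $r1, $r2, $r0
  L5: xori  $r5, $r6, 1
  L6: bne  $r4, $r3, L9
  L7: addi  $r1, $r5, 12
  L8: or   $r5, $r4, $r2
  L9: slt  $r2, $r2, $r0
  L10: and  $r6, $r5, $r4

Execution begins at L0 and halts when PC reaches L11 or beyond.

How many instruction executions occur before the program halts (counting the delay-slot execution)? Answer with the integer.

PC=0  sub  $r0, $r5, $r5     | $r0=0 $r1=9 $r2=10 $r3=13 $r4=4 $r5=11 $r6=11
PC=1  bne  $r3, $r4, L8      | $r0=0 $r1=9 $r2=10 $r3=13 $r4=4 $r5=11 $r6=11  [TAKEN]
PC=2  nor  $r4, $r5, $r4     | $r0=0 $r1=9 $r2=10 $r3=13 $r4=65520 $r5=11 $r6=11
PC=8  or   $r5, $r4, $r2     | $r0=0 $r1=9 $r2=10 $r3=13 $r4=65520 $r5=65530 $r6=11
PC=9  slt  $r2, $r2, $r0     | $r0=0 $r1=9 $r2=0 $r3=13 $r4=65520 $r5=65530 $r6=11
PC=10 and  $r6, $r5, $r4     | $r0=0 $r1=9 $r2=0 $r3=13 $r4=65520 $r5=65530 $r6=65520

6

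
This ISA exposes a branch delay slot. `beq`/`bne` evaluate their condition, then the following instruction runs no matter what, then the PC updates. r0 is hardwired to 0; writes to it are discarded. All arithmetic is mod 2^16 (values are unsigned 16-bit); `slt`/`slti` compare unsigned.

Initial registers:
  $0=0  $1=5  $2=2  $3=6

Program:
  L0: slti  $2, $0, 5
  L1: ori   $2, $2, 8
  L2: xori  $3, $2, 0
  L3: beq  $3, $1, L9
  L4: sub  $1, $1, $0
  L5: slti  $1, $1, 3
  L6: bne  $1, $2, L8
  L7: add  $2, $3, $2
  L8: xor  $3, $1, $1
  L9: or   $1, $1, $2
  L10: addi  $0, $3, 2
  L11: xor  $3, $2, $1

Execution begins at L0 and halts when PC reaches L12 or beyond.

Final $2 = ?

18

#0 slti  $2, $0, 5 ; 0/5/1/6
#1 ori   $2, $2, 8 ; 0/5/9/6
#2 xori  $3, $2, 0 ; 0/5/9/9
#3 beq  $3, $1, L9 ; 0/5/9/9 ; →fallthru
#4 sub  $1, $1, $0 ; 0/5/9/9
#5 slti  $1, $1, 3 ; 0/0/9/9
#6 bne  $1, $2, L8 ; 0/0/9/9 ; →target
#7 add  $2, $3, $2 ; 0/0/18/9
#8 xor  $3, $1, $1 ; 0/0/18/0
#9 or   $1, $1, $2 ; 0/18/18/0
#10 addi  $0, $3, 2 ; 0/18/18/0
#11 xor  $3, $2, $1 ; 0/18/18/0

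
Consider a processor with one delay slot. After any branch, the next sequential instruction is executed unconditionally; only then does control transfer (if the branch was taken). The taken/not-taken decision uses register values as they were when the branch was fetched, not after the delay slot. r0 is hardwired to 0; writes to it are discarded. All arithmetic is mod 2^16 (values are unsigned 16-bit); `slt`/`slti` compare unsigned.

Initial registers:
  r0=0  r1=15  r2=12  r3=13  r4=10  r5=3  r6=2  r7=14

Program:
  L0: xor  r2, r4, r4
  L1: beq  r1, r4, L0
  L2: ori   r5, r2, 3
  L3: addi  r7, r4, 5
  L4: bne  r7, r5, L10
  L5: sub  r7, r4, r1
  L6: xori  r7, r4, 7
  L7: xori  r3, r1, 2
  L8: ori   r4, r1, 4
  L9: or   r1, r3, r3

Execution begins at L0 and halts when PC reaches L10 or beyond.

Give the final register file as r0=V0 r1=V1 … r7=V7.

[0] xor  r2, r4, r4  →  {r0:0, r1:15, r2:0, r3:13, r4:10, r5:3, r6:2, r7:14}
[1] beq  r1, r4, L0  →  {r0:0, r1:15, r2:0, r3:13, r4:10, r5:3, r6:2, r7:14}  ⟨branch fallthrough⟩
[2] ori   r5, r2, 3  →  {r0:0, r1:15, r2:0, r3:13, r4:10, r5:3, r6:2, r7:14}
[3] addi  r7, r4, 5  →  {r0:0, r1:15, r2:0, r3:13, r4:10, r5:3, r6:2, r7:15}
[4] bne  r7, r5, L10  →  {r0:0, r1:15, r2:0, r3:13, r4:10, r5:3, r6:2, r7:15}  ⟨branch taken⟩
[5] sub  r7, r4, r1  →  {r0:0, r1:15, r2:0, r3:13, r4:10, r5:3, r6:2, r7:65531}

r0=0 r1=15 r2=0 r3=13 r4=10 r5=3 r6=2 r7=65531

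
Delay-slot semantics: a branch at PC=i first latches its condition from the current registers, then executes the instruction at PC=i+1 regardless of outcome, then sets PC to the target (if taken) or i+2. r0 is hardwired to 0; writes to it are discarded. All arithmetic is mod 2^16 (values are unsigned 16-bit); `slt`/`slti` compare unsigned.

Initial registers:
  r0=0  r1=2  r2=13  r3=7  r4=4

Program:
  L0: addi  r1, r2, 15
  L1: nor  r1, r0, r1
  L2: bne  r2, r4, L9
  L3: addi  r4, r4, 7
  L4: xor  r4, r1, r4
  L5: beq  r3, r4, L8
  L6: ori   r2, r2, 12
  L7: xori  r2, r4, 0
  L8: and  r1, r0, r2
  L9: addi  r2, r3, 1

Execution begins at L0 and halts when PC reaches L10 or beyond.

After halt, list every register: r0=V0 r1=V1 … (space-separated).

#0 addi  r1, r2, 15 ; 0/28/13/7/4
#1 nor  r1, r0, r1 ; 0/65507/13/7/4
#2 bne  r2, r4, L9 ; 0/65507/13/7/4 ; →target
#3 addi  r4, r4, 7 ; 0/65507/13/7/11
#9 addi  r2, r3, 1 ; 0/65507/8/7/11

r0=0 r1=65507 r2=8 r3=7 r4=11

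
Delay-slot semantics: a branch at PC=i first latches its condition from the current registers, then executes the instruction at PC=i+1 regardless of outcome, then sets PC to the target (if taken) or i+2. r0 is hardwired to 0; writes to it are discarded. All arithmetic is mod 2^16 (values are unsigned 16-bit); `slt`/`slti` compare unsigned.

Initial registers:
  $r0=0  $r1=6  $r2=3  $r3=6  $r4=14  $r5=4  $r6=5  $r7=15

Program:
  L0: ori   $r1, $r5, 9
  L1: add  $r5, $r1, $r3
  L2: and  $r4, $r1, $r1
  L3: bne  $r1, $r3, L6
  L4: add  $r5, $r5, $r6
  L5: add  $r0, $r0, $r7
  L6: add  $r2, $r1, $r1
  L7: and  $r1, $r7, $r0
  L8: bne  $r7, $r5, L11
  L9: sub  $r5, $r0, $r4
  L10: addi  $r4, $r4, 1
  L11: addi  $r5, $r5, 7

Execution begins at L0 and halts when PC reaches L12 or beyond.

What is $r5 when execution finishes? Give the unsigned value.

#0 ori   $r1, $r5, 9 ; 0/13/3/6/14/4/5/15
#1 add  $r5, $r1, $r3 ; 0/13/3/6/14/19/5/15
#2 and  $r4, $r1, $r1 ; 0/13/3/6/13/19/5/15
#3 bne  $r1, $r3, L6 ; 0/13/3/6/13/19/5/15 ; →target
#4 add  $r5, $r5, $r6 ; 0/13/3/6/13/24/5/15
#6 add  $r2, $r1, $r1 ; 0/13/26/6/13/24/5/15
#7 and  $r1, $r7, $r0 ; 0/0/26/6/13/24/5/15
#8 bne  $r7, $r5, L11 ; 0/0/26/6/13/24/5/15 ; →target
#9 sub  $r5, $r0, $r4 ; 0/0/26/6/13/65523/5/15
#11 addi  $r5, $r5, 7 ; 0/0/26/6/13/65530/5/15

65530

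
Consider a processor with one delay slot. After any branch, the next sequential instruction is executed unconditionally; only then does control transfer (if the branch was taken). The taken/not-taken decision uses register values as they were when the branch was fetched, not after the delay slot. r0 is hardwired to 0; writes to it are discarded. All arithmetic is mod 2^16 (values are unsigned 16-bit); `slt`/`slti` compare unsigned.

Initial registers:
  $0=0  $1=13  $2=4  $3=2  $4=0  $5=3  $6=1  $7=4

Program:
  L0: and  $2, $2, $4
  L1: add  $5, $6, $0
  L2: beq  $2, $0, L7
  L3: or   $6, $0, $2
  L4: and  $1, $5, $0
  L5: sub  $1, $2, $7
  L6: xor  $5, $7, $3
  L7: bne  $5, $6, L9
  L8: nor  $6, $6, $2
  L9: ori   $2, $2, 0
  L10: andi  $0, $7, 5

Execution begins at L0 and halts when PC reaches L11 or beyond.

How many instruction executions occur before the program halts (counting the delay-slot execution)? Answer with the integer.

8

[0] and  $2, $2, $4  →  {$0:0, $1:13, $2:0, $3:2, $4:0, $5:3, $6:1, $7:4}
[1] add  $5, $6, $0  →  {$0:0, $1:13, $2:0, $3:2, $4:0, $5:1, $6:1, $7:4}
[2] beq  $2, $0, L7  →  {$0:0, $1:13, $2:0, $3:2, $4:0, $5:1, $6:1, $7:4}  ⟨branch taken⟩
[3] or   $6, $0, $2  →  {$0:0, $1:13, $2:0, $3:2, $4:0, $5:1, $6:0, $7:4}
[7] bne  $5, $6, L9  →  {$0:0, $1:13, $2:0, $3:2, $4:0, $5:1, $6:0, $7:4}  ⟨branch taken⟩
[8] nor  $6, $6, $2  →  {$0:0, $1:13, $2:0, $3:2, $4:0, $5:1, $6:65535, $7:4}
[9] ori   $2, $2, 0  →  {$0:0, $1:13, $2:0, $3:2, $4:0, $5:1, $6:65535, $7:4}
[10] andi  $0, $7, 5  →  {$0:0, $1:13, $2:0, $3:2, $4:0, $5:1, $6:65535, $7:4}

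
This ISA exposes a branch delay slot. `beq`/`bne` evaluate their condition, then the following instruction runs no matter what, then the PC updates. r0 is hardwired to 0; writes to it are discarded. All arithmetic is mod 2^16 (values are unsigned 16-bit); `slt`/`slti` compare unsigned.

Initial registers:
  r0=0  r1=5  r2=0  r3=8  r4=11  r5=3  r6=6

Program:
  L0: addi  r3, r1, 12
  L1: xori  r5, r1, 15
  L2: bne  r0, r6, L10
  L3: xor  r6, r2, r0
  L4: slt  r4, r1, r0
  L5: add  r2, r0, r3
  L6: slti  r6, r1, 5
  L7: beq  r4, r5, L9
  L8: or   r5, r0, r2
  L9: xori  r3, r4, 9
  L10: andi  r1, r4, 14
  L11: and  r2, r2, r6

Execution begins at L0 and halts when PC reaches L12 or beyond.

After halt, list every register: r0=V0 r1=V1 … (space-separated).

#0 addi  r3, r1, 12 ; 0/5/0/17/11/3/6
#1 xori  r5, r1, 15 ; 0/5/0/17/11/10/6
#2 bne  r0, r6, L10 ; 0/5/0/17/11/10/6 ; →target
#3 xor  r6, r2, r0 ; 0/5/0/17/11/10/0
#10 andi  r1, r4, 14 ; 0/10/0/17/11/10/0
#11 and  r2, r2, r6 ; 0/10/0/17/11/10/0

r0=0 r1=10 r2=0 r3=17 r4=11 r5=10 r6=0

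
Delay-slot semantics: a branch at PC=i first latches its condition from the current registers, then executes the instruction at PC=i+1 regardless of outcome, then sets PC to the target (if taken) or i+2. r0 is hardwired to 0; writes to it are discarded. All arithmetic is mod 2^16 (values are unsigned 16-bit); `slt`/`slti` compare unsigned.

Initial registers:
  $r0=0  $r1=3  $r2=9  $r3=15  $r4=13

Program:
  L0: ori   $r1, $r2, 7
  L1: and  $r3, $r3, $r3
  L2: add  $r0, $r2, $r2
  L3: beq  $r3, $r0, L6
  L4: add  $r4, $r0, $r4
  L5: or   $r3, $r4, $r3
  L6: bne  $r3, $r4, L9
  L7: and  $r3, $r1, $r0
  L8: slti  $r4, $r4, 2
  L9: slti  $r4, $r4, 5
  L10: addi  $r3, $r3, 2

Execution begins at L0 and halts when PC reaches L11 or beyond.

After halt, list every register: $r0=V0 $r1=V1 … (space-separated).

$r0=0 $r1=15 $r2=9 $r3=2 $r4=0

  step pc=0: ori   $r1, $r2, 7  regs=(0,15,9,15,13)
  step pc=1: and  $r3, $r3, $r3  regs=(0,15,9,15,13)
  step pc=2: add  $r0, $r2, $r2  regs=(0,15,9,15,13)
  step pc=3: beq  $r3, $r0, L6  cond=F  regs=(0,15,9,15,13)
  step pc=4: add  $r4, $r0, $r4  regs=(0,15,9,15,13)
  step pc=5: or   $r3, $r4, $r3  regs=(0,15,9,15,13)
  step pc=6: bne  $r3, $r4, L9  cond=T  regs=(0,15,9,15,13)
  step pc=7: and  $r3, $r1, $r0  regs=(0,15,9,0,13)
  step pc=9: slti  $r4, $r4, 5  regs=(0,15,9,0,0)
  step pc=10: addi  $r3, $r3, 2  regs=(0,15,9,2,0)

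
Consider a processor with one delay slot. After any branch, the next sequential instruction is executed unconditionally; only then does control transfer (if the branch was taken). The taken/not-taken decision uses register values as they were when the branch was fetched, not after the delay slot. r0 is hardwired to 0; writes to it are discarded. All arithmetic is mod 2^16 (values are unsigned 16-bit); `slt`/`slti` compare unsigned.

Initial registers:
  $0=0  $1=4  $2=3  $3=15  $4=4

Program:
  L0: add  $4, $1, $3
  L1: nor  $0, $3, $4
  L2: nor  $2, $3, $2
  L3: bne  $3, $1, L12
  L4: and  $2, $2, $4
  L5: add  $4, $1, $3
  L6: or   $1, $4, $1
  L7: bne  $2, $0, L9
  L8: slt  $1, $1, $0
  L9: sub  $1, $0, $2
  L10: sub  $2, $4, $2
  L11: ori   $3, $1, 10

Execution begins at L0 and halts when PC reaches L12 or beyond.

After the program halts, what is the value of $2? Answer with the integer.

PC=0  add  $4, $1, $3        | $0=0 $1=4 $2=3 $3=15 $4=19
PC=1  nor  $0, $3, $4        | $0=0 $1=4 $2=3 $3=15 $4=19
PC=2  nor  $2, $3, $2        | $0=0 $1=4 $2=65520 $3=15 $4=19
PC=3  bne  $3, $1, L12       | $0=0 $1=4 $2=65520 $3=15 $4=19  [TAKEN]
PC=4  and  $2, $2, $4        | $0=0 $1=4 $2=16 $3=15 $4=19

16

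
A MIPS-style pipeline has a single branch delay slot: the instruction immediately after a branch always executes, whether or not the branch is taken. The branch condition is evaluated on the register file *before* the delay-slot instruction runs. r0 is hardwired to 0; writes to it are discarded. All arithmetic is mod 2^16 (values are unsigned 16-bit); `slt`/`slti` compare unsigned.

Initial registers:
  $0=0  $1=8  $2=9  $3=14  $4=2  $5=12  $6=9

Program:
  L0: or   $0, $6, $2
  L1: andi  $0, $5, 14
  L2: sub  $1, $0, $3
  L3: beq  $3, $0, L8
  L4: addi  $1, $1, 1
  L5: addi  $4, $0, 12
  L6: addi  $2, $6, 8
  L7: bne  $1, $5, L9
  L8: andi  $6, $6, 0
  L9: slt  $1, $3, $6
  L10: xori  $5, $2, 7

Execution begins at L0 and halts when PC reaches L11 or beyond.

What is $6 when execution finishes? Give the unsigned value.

PC=0  or   $0, $6, $2        | $0=0 $1=8 $2=9 $3=14 $4=2 $5=12 $6=9
PC=1  andi  $0, $5, 14       | $0=0 $1=8 $2=9 $3=14 $4=2 $5=12 $6=9
PC=2  sub  $1, $0, $3        | $0=0 $1=65522 $2=9 $3=14 $4=2 $5=12 $6=9
PC=3  beq  $3, $0, L8        | $0=0 $1=65522 $2=9 $3=14 $4=2 $5=12 $6=9  [not taken]
PC=4  addi  $1, $1, 1        | $0=0 $1=65523 $2=9 $3=14 $4=2 $5=12 $6=9
PC=5  addi  $4, $0, 12       | $0=0 $1=65523 $2=9 $3=14 $4=12 $5=12 $6=9
PC=6  addi  $2, $6, 8        | $0=0 $1=65523 $2=17 $3=14 $4=12 $5=12 $6=9
PC=7  bne  $1, $5, L9        | $0=0 $1=65523 $2=17 $3=14 $4=12 $5=12 $6=9  [TAKEN]
PC=8  andi  $6, $6, 0        | $0=0 $1=65523 $2=17 $3=14 $4=12 $5=12 $6=0
PC=9  slt  $1, $3, $6        | $0=0 $1=0 $2=17 $3=14 $4=12 $5=12 $6=0
PC=10 xori  $5, $2, 7        | $0=0 $1=0 $2=17 $3=14 $4=12 $5=22 $6=0

0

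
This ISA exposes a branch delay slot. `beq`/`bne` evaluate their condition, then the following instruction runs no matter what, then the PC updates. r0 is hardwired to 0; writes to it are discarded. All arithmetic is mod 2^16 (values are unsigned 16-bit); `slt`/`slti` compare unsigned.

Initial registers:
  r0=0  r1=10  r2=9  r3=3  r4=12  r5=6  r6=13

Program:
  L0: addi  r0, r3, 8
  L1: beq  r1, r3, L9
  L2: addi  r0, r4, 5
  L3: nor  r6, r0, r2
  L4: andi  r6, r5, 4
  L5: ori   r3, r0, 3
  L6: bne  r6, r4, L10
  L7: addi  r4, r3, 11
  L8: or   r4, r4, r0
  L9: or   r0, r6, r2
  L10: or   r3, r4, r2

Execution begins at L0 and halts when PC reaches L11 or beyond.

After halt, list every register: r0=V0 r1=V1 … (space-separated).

#0 addi  r0, r3, 8 ; 0/10/9/3/12/6/13
#1 beq  r1, r3, L9 ; 0/10/9/3/12/6/13 ; →fallthru
#2 addi  r0, r4, 5 ; 0/10/9/3/12/6/13
#3 nor  r6, r0, r2 ; 0/10/9/3/12/6/65526
#4 andi  r6, r5, 4 ; 0/10/9/3/12/6/4
#5 ori   r3, r0, 3 ; 0/10/9/3/12/6/4
#6 bne  r6, r4, L10 ; 0/10/9/3/12/6/4 ; →target
#7 addi  r4, r3, 11 ; 0/10/9/3/14/6/4
#10 or   r3, r4, r2 ; 0/10/9/15/14/6/4

r0=0 r1=10 r2=9 r3=15 r4=14 r5=6 r6=4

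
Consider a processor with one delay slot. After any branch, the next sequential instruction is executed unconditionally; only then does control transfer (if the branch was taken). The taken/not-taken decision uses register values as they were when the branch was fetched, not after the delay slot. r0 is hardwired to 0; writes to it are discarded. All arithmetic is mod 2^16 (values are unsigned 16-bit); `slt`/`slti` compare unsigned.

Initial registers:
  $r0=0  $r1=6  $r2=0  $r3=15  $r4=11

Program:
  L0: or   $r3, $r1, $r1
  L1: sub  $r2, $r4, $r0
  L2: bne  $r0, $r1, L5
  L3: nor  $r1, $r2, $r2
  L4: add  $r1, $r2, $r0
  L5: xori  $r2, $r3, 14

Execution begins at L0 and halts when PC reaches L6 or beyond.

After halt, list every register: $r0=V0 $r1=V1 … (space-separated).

$r0=0 $r1=65524 $r2=8 $r3=6 $r4=11

  step pc=0: or   $r3, $r1, $r1  regs=(0,6,0,6,11)
  step pc=1: sub  $r2, $r4, $r0  regs=(0,6,11,6,11)
  step pc=2: bne  $r0, $r1, L5  cond=T  regs=(0,6,11,6,11)
  step pc=3: nor  $r1, $r2, $r2  regs=(0,65524,11,6,11)
  step pc=5: xori  $r2, $r3, 14  regs=(0,65524,8,6,11)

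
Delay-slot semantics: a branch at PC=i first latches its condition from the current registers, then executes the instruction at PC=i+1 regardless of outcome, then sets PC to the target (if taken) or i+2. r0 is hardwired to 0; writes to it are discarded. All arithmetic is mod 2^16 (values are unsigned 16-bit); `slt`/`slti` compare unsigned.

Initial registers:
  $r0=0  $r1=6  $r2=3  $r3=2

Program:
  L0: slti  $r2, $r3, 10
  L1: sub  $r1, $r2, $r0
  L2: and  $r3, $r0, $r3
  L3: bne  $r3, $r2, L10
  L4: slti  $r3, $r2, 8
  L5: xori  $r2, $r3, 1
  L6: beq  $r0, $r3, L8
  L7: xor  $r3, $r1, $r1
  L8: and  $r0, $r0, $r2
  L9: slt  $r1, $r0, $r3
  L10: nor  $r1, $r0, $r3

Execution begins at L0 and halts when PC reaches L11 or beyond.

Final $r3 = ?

  step pc=0: slti  $r2, $r3, 10  regs=(0,6,1,2)
  step pc=1: sub  $r1, $r2, $r0  regs=(0,1,1,2)
  step pc=2: and  $r3, $r0, $r3  regs=(0,1,1,0)
  step pc=3: bne  $r3, $r2, L10  cond=T  regs=(0,1,1,0)
  step pc=4: slti  $r3, $r2, 8  regs=(0,1,1,1)
  step pc=10: nor  $r1, $r0, $r3  regs=(0,65534,1,1)

1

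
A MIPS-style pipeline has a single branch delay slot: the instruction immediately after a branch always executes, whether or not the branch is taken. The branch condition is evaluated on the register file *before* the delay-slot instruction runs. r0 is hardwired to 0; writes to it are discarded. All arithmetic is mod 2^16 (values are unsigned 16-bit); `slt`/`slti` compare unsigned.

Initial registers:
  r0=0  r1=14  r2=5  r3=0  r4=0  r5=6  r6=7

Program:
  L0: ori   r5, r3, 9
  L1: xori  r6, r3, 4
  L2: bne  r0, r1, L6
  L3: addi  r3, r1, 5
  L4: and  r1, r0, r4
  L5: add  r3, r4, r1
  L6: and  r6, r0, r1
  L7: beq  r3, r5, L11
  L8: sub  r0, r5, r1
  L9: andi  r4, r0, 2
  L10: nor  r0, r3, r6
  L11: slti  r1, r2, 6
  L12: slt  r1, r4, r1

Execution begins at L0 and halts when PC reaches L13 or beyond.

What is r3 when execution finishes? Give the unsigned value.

[0] ori   r5, r3, 9  →  {r0:0, r1:14, r2:5, r3:0, r4:0, r5:9, r6:7}
[1] xori  r6, r3, 4  →  {r0:0, r1:14, r2:5, r3:0, r4:0, r5:9, r6:4}
[2] bne  r0, r1, L6  →  {r0:0, r1:14, r2:5, r3:0, r4:0, r5:9, r6:4}  ⟨branch taken⟩
[3] addi  r3, r1, 5  →  {r0:0, r1:14, r2:5, r3:19, r4:0, r5:9, r6:4}
[6] and  r6, r0, r1  →  {r0:0, r1:14, r2:5, r3:19, r4:0, r5:9, r6:0}
[7] beq  r3, r5, L11  →  {r0:0, r1:14, r2:5, r3:19, r4:0, r5:9, r6:0}  ⟨branch fallthrough⟩
[8] sub  r0, r5, r1  →  {r0:0, r1:14, r2:5, r3:19, r4:0, r5:9, r6:0}
[9] andi  r4, r0, 2  →  {r0:0, r1:14, r2:5, r3:19, r4:0, r5:9, r6:0}
[10] nor  r0, r3, r6  →  {r0:0, r1:14, r2:5, r3:19, r4:0, r5:9, r6:0}
[11] slti  r1, r2, 6  →  {r0:0, r1:1, r2:5, r3:19, r4:0, r5:9, r6:0}
[12] slt  r1, r4, r1  →  {r0:0, r1:1, r2:5, r3:19, r4:0, r5:9, r6:0}

19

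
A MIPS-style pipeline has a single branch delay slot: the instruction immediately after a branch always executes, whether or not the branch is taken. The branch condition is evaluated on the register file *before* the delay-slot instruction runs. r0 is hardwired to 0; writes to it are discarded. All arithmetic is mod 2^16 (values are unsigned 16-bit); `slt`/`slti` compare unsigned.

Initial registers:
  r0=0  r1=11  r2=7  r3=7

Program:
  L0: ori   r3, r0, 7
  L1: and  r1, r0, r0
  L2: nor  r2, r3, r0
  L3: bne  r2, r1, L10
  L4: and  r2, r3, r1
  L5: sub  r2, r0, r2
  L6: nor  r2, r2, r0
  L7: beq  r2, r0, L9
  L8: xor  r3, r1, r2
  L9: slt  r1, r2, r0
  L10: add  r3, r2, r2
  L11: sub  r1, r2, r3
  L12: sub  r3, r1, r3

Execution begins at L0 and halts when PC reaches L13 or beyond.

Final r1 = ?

  step pc=0: ori   r3, r0, 7  regs=(0,11,7,7)
  step pc=1: and  r1, r0, r0  regs=(0,0,7,7)
  step pc=2: nor  r2, r3, r0  regs=(0,0,65528,7)
  step pc=3: bne  r2, r1, L10  cond=T  regs=(0,0,65528,7)
  step pc=4: and  r2, r3, r1  regs=(0,0,0,7)
  step pc=10: add  r3, r2, r2  regs=(0,0,0,0)
  step pc=11: sub  r1, r2, r3  regs=(0,0,0,0)
  step pc=12: sub  r3, r1, r3  regs=(0,0,0,0)

0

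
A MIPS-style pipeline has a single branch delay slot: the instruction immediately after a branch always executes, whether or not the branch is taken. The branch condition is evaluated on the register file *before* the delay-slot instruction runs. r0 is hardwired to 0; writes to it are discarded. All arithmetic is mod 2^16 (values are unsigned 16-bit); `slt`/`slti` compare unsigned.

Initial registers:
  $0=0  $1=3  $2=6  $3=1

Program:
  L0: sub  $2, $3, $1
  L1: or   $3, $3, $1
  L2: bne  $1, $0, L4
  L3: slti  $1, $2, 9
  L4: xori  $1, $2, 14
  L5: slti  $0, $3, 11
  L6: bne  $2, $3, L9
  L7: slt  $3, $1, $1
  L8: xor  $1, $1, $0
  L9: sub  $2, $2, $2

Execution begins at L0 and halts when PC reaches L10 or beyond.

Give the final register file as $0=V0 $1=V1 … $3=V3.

[0] sub  $2, $3, $1  →  {$0:0, $1:3, $2:65534, $3:1}
[1] or   $3, $3, $1  →  {$0:0, $1:3, $2:65534, $3:3}
[2] bne  $1, $0, L4  →  {$0:0, $1:3, $2:65534, $3:3}  ⟨branch taken⟩
[3] slti  $1, $2, 9  →  {$0:0, $1:0, $2:65534, $3:3}
[4] xori  $1, $2, 14  →  {$0:0, $1:65520, $2:65534, $3:3}
[5] slti  $0, $3, 11  →  {$0:0, $1:65520, $2:65534, $3:3}
[6] bne  $2, $3, L9  →  {$0:0, $1:65520, $2:65534, $3:3}  ⟨branch taken⟩
[7] slt  $3, $1, $1  →  {$0:0, $1:65520, $2:65534, $3:0}
[9] sub  $2, $2, $2  →  {$0:0, $1:65520, $2:0, $3:0}

$0=0 $1=65520 $2=0 $3=0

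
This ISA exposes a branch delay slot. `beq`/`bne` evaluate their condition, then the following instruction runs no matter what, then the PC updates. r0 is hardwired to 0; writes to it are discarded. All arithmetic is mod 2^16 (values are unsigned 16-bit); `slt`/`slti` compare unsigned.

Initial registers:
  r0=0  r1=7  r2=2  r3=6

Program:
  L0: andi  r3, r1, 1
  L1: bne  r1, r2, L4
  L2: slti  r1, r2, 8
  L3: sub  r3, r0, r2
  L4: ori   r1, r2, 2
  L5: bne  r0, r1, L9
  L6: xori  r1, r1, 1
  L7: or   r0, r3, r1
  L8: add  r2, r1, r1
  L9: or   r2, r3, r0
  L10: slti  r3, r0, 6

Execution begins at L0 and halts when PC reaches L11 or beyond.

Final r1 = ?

3

  step pc=0: andi  r3, r1, 1  regs=(0,7,2,1)
  step pc=1: bne  r1, r2, L4  cond=T  regs=(0,7,2,1)
  step pc=2: slti  r1, r2, 8  regs=(0,1,2,1)
  step pc=4: ori   r1, r2, 2  regs=(0,2,2,1)
  step pc=5: bne  r0, r1, L9  cond=T  regs=(0,2,2,1)
  step pc=6: xori  r1, r1, 1  regs=(0,3,2,1)
  step pc=9: or   r2, r3, r0  regs=(0,3,1,1)
  step pc=10: slti  r3, r0, 6  regs=(0,3,1,1)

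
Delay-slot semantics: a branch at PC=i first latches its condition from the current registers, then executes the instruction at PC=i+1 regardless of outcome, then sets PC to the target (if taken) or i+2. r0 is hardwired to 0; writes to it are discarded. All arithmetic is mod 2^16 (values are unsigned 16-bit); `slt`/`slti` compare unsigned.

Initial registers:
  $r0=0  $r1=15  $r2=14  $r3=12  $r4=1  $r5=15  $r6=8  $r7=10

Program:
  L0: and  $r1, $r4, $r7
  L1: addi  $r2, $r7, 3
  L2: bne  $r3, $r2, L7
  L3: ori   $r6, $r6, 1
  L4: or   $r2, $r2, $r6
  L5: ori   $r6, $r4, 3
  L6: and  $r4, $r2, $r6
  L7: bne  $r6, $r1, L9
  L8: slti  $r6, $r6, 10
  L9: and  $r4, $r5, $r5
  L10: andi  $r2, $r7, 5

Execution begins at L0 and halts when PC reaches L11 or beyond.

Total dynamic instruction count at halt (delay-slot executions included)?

#0 and  $r1, $r4, $r7 ; 0/0/14/12/1/15/8/10
#1 addi  $r2, $r7, 3 ; 0/0/13/12/1/15/8/10
#2 bne  $r3, $r2, L7 ; 0/0/13/12/1/15/8/10 ; →target
#3 ori   $r6, $r6, 1 ; 0/0/13/12/1/15/9/10
#7 bne  $r6, $r1, L9 ; 0/0/13/12/1/15/9/10 ; →target
#8 slti  $r6, $r6, 10 ; 0/0/13/12/1/15/1/10
#9 and  $r4, $r5, $r5 ; 0/0/13/12/15/15/1/10
#10 andi  $r2, $r7, 5 ; 0/0/0/12/15/15/1/10

8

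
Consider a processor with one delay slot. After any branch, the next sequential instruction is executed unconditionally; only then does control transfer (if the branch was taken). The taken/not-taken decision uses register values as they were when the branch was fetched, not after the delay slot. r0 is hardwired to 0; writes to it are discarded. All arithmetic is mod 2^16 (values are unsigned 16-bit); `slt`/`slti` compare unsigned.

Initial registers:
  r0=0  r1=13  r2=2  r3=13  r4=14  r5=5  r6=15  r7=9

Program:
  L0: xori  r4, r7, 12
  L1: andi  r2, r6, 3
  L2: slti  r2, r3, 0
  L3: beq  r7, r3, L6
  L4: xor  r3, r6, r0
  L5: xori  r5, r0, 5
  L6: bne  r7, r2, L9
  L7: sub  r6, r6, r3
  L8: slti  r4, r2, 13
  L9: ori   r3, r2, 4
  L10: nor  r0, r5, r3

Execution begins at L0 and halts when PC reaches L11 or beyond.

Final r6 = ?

  step pc=0: xori  r4, r7, 12  regs=(0,13,2,13,5,5,15,9)
  step pc=1: andi  r2, r6, 3  regs=(0,13,3,13,5,5,15,9)
  step pc=2: slti  r2, r3, 0  regs=(0,13,0,13,5,5,15,9)
  step pc=3: beq  r7, r3, L6  cond=F  regs=(0,13,0,13,5,5,15,9)
  step pc=4: xor  r3, r6, r0  regs=(0,13,0,15,5,5,15,9)
  step pc=5: xori  r5, r0, 5  regs=(0,13,0,15,5,5,15,9)
  step pc=6: bne  r7, r2, L9  cond=T  regs=(0,13,0,15,5,5,15,9)
  step pc=7: sub  r6, r6, r3  regs=(0,13,0,15,5,5,0,9)
  step pc=9: ori   r3, r2, 4  regs=(0,13,0,4,5,5,0,9)
  step pc=10: nor  r0, r5, r3  regs=(0,13,0,4,5,5,0,9)

0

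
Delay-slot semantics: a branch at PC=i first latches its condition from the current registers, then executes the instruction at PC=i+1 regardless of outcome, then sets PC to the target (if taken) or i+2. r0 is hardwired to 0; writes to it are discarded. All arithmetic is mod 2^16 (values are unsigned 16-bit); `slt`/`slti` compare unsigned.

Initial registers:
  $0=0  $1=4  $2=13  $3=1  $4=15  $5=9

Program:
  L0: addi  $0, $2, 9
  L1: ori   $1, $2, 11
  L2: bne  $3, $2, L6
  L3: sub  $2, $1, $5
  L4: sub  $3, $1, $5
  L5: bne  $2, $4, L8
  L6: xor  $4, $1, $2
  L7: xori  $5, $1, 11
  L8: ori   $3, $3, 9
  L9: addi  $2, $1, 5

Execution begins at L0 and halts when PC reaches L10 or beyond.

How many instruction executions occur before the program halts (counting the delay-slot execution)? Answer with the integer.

  step pc=0: addi  $0, $2, 9  regs=(0,4,13,1,15,9)
  step pc=1: ori   $1, $2, 11  regs=(0,15,13,1,15,9)
  step pc=2: bne  $3, $2, L6  cond=T  regs=(0,15,13,1,15,9)
  step pc=3: sub  $2, $1, $5  regs=(0,15,6,1,15,9)
  step pc=6: xor  $4, $1, $2  regs=(0,15,6,1,9,9)
  step pc=7: xori  $5, $1, 11  regs=(0,15,6,1,9,4)
  step pc=8: ori   $3, $3, 9  regs=(0,15,6,9,9,4)
  step pc=9: addi  $2, $1, 5  regs=(0,15,20,9,9,4)

8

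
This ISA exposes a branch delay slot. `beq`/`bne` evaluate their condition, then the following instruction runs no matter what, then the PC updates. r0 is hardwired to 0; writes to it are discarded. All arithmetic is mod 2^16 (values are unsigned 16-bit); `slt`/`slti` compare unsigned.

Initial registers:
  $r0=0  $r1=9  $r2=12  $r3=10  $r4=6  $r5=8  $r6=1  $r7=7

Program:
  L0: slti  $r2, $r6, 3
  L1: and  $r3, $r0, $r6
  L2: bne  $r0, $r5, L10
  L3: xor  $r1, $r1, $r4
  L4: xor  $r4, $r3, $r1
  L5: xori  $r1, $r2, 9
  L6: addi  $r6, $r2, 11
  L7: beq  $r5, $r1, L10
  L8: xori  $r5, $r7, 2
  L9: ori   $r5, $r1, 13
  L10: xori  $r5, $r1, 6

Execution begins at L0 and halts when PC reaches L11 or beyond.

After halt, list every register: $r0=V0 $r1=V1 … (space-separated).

$r0=0 $r1=15 $r2=1 $r3=0 $r4=6 $r5=9 $r6=1 $r7=7

  step pc=0: slti  $r2, $r6, 3  regs=(0,9,1,10,6,8,1,7)
  step pc=1: and  $r3, $r0, $r6  regs=(0,9,1,0,6,8,1,7)
  step pc=2: bne  $r0, $r5, L10  cond=T  regs=(0,9,1,0,6,8,1,7)
  step pc=3: xor  $r1, $r1, $r4  regs=(0,15,1,0,6,8,1,7)
  step pc=10: xori  $r5, $r1, 6  regs=(0,15,1,0,6,9,1,7)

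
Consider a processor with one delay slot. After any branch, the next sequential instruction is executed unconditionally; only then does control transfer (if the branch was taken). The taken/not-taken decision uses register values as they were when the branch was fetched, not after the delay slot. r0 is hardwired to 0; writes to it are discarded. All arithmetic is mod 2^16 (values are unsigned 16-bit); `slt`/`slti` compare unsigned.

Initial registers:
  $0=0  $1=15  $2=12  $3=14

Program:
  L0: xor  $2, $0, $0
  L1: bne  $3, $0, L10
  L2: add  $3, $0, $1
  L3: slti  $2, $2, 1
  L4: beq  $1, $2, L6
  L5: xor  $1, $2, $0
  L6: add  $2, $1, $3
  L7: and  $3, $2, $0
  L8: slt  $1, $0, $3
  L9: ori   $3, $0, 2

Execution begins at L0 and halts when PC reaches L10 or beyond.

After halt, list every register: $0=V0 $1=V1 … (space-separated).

  step pc=0: xor  $2, $0, $0  regs=(0,15,0,14)
  step pc=1: bne  $3, $0, L10  cond=T  regs=(0,15,0,14)
  step pc=2: add  $3, $0, $1  regs=(0,15,0,15)

$0=0 $1=15 $2=0 $3=15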